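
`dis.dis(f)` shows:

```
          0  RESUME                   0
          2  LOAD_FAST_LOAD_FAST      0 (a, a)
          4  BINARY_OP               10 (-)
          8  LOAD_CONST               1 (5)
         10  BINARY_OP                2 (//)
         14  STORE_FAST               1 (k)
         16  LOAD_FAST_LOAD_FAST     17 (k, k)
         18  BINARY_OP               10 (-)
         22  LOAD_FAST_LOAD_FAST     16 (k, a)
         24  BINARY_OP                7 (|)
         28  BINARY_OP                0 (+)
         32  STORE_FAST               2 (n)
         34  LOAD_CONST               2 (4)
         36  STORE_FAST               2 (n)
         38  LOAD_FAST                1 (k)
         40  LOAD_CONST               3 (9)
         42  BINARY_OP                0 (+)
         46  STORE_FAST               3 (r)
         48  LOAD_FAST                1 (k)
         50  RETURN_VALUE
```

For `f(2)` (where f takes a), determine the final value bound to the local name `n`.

LOAD_FAST_LOAD_FAST a,a → push 2,2. Stack: [2, 2]
BINARY_OP - → 2 - 2 = 0. Stack: [0]
LOAD_CONST → push 5. Stack: [0, 5]
BINARY_OP // → 0 // 5 = 0. Stack: [0]
STORE_FAST k → k=0. Stack: []
LOAD_FAST_LOAD_FAST k,k → push 0,0. Stack: [0, 0]
BINARY_OP - → 0 - 0 = 0. Stack: [0]
LOAD_FAST_LOAD_FAST k,a → push 0,2. Stack: [0, 0, 2]
BINARY_OP | → 0 | 2 = 2. Stack: [0, 2]
BINARY_OP + → 0 + 2 = 2. Stack: [2]
STORE_FAST n → n=2. Stack: []
LOAD_CONST → push 4. Stack: [4]
STORE_FAST n → n=4. Stack: []
LOAD_FAST k → push 0. Stack: [0]
LOAD_CONST → push 9. Stack: [0, 9]
BINARY_OP + → 0 + 9 = 9. Stack: [9]
STORE_FAST r → r=9. Stack: []
LOAD_FAST k → push 0. Stack: [0]
RETURN_VALUE → return 0.

4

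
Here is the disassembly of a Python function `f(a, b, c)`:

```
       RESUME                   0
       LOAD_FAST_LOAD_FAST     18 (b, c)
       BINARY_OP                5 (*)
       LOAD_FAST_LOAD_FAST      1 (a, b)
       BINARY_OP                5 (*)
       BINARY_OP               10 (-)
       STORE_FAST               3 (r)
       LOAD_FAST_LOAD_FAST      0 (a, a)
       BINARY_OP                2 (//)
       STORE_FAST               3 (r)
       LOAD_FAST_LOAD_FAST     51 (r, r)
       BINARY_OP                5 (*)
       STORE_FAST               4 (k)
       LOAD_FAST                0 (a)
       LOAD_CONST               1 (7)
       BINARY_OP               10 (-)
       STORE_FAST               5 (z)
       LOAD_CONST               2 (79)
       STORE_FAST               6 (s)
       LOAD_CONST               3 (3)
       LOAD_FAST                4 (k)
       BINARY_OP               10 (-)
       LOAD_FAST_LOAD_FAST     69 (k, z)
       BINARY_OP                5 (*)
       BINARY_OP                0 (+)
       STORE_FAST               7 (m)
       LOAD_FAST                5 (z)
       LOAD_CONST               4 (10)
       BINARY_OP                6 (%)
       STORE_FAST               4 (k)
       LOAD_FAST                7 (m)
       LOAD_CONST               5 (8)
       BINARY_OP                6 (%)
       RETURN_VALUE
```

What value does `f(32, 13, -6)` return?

3

LOAD_FAST_LOAD_FAST b,c → push 13,-6. Stack: [13, -6]
BINARY_OP * → 13 * -6 = -78. Stack: [-78]
LOAD_FAST_LOAD_FAST a,b → push 32,13. Stack: [-78, 32, 13]
BINARY_OP * → 32 * 13 = 416. Stack: [-78, 416]
BINARY_OP - → -78 - 416 = -494. Stack: [-494]
STORE_FAST r → r=-494. Stack: []
LOAD_FAST_LOAD_FAST a,a → push 32,32. Stack: [32, 32]
BINARY_OP // → 32 // 32 = 1. Stack: [1]
STORE_FAST r → r=1. Stack: []
LOAD_FAST_LOAD_FAST r,r → push 1,1. Stack: [1, 1]
BINARY_OP * → 1 * 1 = 1. Stack: [1]
STORE_FAST k → k=1. Stack: []
LOAD_FAST a → push 32. Stack: [32]
LOAD_CONST → push 7. Stack: [32, 7]
BINARY_OP - → 32 - 7 = 25. Stack: [25]
STORE_FAST z → z=25. Stack: []
LOAD_CONST → push 79. Stack: [79]
STORE_FAST s → s=79. Stack: []
LOAD_CONST → push 3. Stack: [3]
LOAD_FAST k → push 1. Stack: [3, 1]
BINARY_OP - → 3 - 1 = 2. Stack: [2]
LOAD_FAST_LOAD_FAST k,z → push 1,25. Stack: [2, 1, 25]
BINARY_OP * → 1 * 25 = 25. Stack: [2, 25]
BINARY_OP + → 2 + 25 = 27. Stack: [27]
STORE_FAST m → m=27. Stack: []
LOAD_FAST z → push 25. Stack: [25]
LOAD_CONST → push 10. Stack: [25, 10]
BINARY_OP % → 25 % 10 = 5. Stack: [5]
STORE_FAST k → k=5. Stack: []
LOAD_FAST m → push 27. Stack: [27]
LOAD_CONST → push 8. Stack: [27, 8]
BINARY_OP % → 27 % 8 = 3. Stack: [3]
RETURN_VALUE → return 3.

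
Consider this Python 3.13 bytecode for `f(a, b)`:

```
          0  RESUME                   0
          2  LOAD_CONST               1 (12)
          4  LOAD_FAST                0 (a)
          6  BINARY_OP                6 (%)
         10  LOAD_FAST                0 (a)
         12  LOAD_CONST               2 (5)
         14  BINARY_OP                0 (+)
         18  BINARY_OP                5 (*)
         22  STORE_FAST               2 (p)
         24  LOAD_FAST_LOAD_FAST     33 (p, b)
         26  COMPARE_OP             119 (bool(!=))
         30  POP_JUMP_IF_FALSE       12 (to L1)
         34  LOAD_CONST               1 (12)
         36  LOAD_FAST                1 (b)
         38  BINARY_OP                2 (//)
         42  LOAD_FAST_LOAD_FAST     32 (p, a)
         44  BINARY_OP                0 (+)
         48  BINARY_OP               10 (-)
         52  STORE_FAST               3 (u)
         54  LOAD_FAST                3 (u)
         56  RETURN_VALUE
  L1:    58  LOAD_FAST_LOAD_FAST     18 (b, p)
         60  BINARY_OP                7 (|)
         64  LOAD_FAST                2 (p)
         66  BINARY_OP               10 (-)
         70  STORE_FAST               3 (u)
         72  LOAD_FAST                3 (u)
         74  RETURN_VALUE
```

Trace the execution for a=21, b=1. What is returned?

LOAD_CONST → push 12. Stack: [12]
LOAD_FAST a → push 21. Stack: [12, 21]
BINARY_OP % → 12 % 21 = 12. Stack: [12]
LOAD_FAST a → push 21. Stack: [12, 21]
LOAD_CONST → push 5. Stack: [12, 21, 5]
BINARY_OP + → 21 + 5 = 26. Stack: [12, 26]
BINARY_OP * → 12 * 26 = 312. Stack: [312]
STORE_FAST p → p=312. Stack: []
LOAD_FAST_LOAD_FAST p,b → push 312,1. Stack: [312, 1]
COMPARE_OP bool(!=) → 312 vs 1 = True. Stack: [True]
POP_JUMP_IF_FALSE → pop True; no jump. Stack: []
LOAD_CONST → push 12. Stack: [12]
LOAD_FAST b → push 1. Stack: [12, 1]
BINARY_OP // → 12 // 1 = 12. Stack: [12]
LOAD_FAST_LOAD_FAST p,a → push 312,21. Stack: [12, 312, 21]
BINARY_OP + → 312 + 21 = 333. Stack: [12, 333]
BINARY_OP - → 12 - 333 = -321. Stack: [-321]
STORE_FAST u → u=-321. Stack: []
LOAD_FAST u → push -321. Stack: [-321]
RETURN_VALUE → return -321.

-321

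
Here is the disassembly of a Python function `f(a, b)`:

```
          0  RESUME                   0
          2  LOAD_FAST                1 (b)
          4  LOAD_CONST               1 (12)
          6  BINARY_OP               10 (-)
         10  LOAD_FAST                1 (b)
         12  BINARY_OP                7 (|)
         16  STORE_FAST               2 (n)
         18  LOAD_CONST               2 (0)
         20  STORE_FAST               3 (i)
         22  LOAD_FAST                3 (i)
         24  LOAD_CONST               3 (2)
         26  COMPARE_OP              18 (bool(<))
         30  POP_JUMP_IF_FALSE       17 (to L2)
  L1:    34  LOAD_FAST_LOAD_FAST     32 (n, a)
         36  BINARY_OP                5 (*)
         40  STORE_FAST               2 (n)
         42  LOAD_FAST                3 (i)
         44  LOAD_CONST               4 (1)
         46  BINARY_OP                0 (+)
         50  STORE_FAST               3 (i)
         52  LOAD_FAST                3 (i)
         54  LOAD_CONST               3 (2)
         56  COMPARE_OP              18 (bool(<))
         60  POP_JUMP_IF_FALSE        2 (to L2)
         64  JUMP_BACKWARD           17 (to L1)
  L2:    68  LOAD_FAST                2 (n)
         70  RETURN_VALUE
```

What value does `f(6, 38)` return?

2232

LOAD_FAST b → push 38. Stack: [38]
LOAD_CONST → push 12. Stack: [38, 12]
BINARY_OP - → 38 - 12 = 26. Stack: [26]
LOAD_FAST b → push 38. Stack: [26, 38]
BINARY_OP | → 26 | 38 = 62. Stack: [62]
STORE_FAST n → n=62. Stack: []
LOAD_CONST → push 0. Stack: [0]
STORE_FAST i → i=0. Stack: []
LOAD_FAST i → push 0. Stack: [0]
LOAD_CONST → push 2. Stack: [0, 2]
COMPARE_OP bool(<) → 0 vs 2 = True. Stack: [True]
POP_JUMP_IF_FALSE → pop True; no jump. Stack: []
LOAD_FAST_LOAD_FAST n,a → push 62,6. Stack: [62, 6]
BINARY_OP * → 62 * 6 = 372. Stack: [372]
STORE_FAST n → n=372. Stack: []
LOAD_FAST i → push 0. Stack: [0]
LOAD_CONST → push 1. Stack: [0, 1]
BINARY_OP + → 0 + 1 = 1. Stack: [1]
STORE_FAST i → i=1. Stack: []
LOAD_FAST i → push 1. Stack: [1]
LOAD_CONST → push 2. Stack: [1, 2]
COMPARE_OP bool(<) → 1 vs 2 = True. Stack: [True]
POP_JUMP_IF_FALSE → pop True; no jump. Stack: []
LOAD_FAST_LOAD_FAST n,a → push 372,6. Stack: [372, 6]
BINARY_OP * → 372 * 6 = 2232. Stack: [2232]
STORE_FAST n → n=2232. Stack: []
LOAD_FAST i → push 1. Stack: [1]
LOAD_CONST → push 1. Stack: [1, 1]
BINARY_OP + → 1 + 1 = 2. Stack: [2]
STORE_FAST i → i=2. Stack: []
LOAD_FAST i → push 2. Stack: [2]
LOAD_CONST → push 2. Stack: [2, 2]
COMPARE_OP bool(<) → 2 vs 2 = False. Stack: [False]
POP_JUMP_IF_FALSE → pop False; jump. Stack: []
LOAD_FAST n → push 2232. Stack: [2232]
RETURN_VALUE → return 2232.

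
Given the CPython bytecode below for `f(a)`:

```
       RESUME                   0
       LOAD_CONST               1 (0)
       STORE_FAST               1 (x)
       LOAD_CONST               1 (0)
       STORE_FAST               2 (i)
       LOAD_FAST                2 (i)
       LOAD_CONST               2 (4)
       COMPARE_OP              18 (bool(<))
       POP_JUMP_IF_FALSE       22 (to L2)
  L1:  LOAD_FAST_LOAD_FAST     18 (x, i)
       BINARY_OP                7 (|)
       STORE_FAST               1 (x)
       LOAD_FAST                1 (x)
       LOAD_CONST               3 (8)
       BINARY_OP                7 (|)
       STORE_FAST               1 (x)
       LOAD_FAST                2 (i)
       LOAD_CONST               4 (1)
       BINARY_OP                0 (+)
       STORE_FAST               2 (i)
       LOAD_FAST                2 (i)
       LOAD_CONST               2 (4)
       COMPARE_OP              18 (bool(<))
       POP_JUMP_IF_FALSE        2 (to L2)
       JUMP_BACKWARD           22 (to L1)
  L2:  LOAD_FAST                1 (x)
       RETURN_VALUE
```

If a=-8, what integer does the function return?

LOAD_CONST → push 0
STORE_FAST x → x=0
LOAD_CONST → push 0
STORE_FAST i → i=0
LOAD_FAST i → push 0
LOAD_CONST → push 4
COMPARE_OP bool(<) → 0 vs 4 = True
POP_JUMP_IF_FALSE → pop True; no jump
LOAD_FAST_LOAD_FAST x,i → push 0,0
BINARY_OP | → 0 | 0 = 0
STORE_FAST x → x=0
LOAD_FAST x → push 0
LOAD_CONST → push 8
BINARY_OP | → 0 | 8 = 8
STORE_FAST x → x=8
LOAD_FAST i → push 0
LOAD_CONST → push 1
BINARY_OP + → 0 + 1 = 1
STORE_FAST i → i=1
LOAD_FAST i → push 1
LOAD_CONST → push 4
COMPARE_OP bool(<) → 1 vs 4 = True
POP_JUMP_IF_FALSE → pop True; no jump
LOAD_FAST_LOAD_FAST x,i → push 8,1
BINARY_OP | → 8 | 1 = 9
STORE_FAST x → x=9
LOAD_FAST x → push 9
LOAD_CONST → push 8
BINARY_OP | → 9 | 8 = 9
STORE_FAST x → x=9
LOAD_FAST i → push 1
LOAD_CONST → push 1
BINARY_OP + → 1 + 1 = 2
STORE_FAST i → i=2
LOAD_FAST i → push 2
LOAD_CONST → push 4
COMPARE_OP bool(<) → 2 vs 4 = True
POP_JUMP_IF_FALSE → pop True; no jump
LOAD_FAST_LOAD_FAST x,i → push 9,2
BINARY_OP | → 9 | 2 = 11
STORE_FAST x → x=11
LOAD_FAST x → push 11
LOAD_CONST → push 8
BINARY_OP | → 11 | 8 = 11
STORE_FAST x → x=11
LOAD_FAST i → push 2
LOAD_CONST → push 1
BINARY_OP + → 2 + 1 = 3
STORE_FAST i → i=3
LOAD_FAST i → push 3
LOAD_CONST → push 4
COMPARE_OP bool(<) → 3 vs 4 = True
POP_JUMP_IF_FALSE → pop True; no jump
LOAD_FAST_LOAD_FAST x,i → push 11,3
BINARY_OP | → 11 | 3 = 11
STORE_FAST x → x=11
LOAD_FAST x → push 11
LOAD_CONST → push 8
BINARY_OP | → 11 | 8 = 11
STORE_FAST x → x=11
LOAD_FAST i → push 3
LOAD_CONST → push 1
BINARY_OP + → 3 + 1 = 4
STORE_FAST i → i=4
LOAD_FAST i → push 4
LOAD_CONST → push 4
COMPARE_OP bool(<) → 4 vs 4 = False
POP_JUMP_IF_FALSE → pop False; jump
LOAD_FAST x → push 11
RETURN_VALUE → return 11.

11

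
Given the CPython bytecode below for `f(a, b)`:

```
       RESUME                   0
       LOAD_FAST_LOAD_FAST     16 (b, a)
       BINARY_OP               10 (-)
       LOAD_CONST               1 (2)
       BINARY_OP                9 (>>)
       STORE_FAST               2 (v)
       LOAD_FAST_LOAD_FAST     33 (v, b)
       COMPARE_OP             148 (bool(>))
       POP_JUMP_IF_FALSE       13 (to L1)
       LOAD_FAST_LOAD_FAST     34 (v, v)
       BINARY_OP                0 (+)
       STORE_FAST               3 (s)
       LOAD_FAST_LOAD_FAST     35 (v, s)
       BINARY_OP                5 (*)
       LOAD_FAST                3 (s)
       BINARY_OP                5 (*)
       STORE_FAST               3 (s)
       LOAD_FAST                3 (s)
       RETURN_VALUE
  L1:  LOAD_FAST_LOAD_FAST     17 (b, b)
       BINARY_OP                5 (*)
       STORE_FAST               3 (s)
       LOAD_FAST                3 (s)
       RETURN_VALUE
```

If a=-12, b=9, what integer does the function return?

81

LOAD_FAST_LOAD_FAST b,a → push 9,-12. Stack: [9, -12]
BINARY_OP - → 9 - -12 = 21. Stack: [21]
LOAD_CONST → push 2. Stack: [21, 2]
BINARY_OP >> → 21 >> 2 = 5. Stack: [5]
STORE_FAST v → v=5. Stack: []
LOAD_FAST_LOAD_FAST v,b → push 5,9. Stack: [5, 9]
COMPARE_OP bool(>) → 5 vs 9 = False. Stack: [False]
POP_JUMP_IF_FALSE → pop False; jump. Stack: []
LOAD_FAST_LOAD_FAST b,b → push 9,9. Stack: [9, 9]
BINARY_OP * → 9 * 9 = 81. Stack: [81]
STORE_FAST s → s=81. Stack: []
LOAD_FAST s → push 81. Stack: [81]
RETURN_VALUE → return 81.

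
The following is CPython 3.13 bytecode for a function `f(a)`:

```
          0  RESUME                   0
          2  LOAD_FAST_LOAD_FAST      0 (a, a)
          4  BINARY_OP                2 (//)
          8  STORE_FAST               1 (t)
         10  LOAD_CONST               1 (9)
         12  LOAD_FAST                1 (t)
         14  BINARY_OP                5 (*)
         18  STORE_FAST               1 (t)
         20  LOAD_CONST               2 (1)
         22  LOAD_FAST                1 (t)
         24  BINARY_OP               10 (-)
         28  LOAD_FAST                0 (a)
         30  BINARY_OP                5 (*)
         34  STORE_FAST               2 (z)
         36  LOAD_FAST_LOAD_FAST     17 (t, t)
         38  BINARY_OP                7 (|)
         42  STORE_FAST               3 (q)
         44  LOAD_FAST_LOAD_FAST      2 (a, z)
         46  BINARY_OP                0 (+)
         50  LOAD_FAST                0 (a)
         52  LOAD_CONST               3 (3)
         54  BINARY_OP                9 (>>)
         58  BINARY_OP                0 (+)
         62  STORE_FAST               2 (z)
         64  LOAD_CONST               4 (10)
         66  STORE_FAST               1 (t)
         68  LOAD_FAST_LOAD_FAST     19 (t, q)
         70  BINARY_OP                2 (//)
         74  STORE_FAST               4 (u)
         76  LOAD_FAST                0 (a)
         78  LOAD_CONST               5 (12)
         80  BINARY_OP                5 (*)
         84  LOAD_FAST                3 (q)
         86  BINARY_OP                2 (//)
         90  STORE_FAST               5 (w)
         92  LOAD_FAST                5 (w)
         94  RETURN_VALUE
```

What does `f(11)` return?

LOAD_FAST_LOAD_FAST a,a → push 11,11. Stack: [11, 11]
BINARY_OP // → 11 // 11 = 1. Stack: [1]
STORE_FAST t → t=1. Stack: []
LOAD_CONST → push 9. Stack: [9]
LOAD_FAST t → push 1. Stack: [9, 1]
BINARY_OP * → 9 * 1 = 9. Stack: [9]
STORE_FAST t → t=9. Stack: []
LOAD_CONST → push 1. Stack: [1]
LOAD_FAST t → push 9. Stack: [1, 9]
BINARY_OP - → 1 - 9 = -8. Stack: [-8]
LOAD_FAST a → push 11. Stack: [-8, 11]
BINARY_OP * → -8 * 11 = -88. Stack: [-88]
STORE_FAST z → z=-88. Stack: []
LOAD_FAST_LOAD_FAST t,t → push 9,9. Stack: [9, 9]
BINARY_OP | → 9 | 9 = 9. Stack: [9]
STORE_FAST q → q=9. Stack: []
LOAD_FAST_LOAD_FAST a,z → push 11,-88. Stack: [11, -88]
BINARY_OP + → 11 + -88 = -77. Stack: [-77]
LOAD_FAST a → push 11. Stack: [-77, 11]
LOAD_CONST → push 3. Stack: [-77, 11, 3]
BINARY_OP >> → 11 >> 3 = 1. Stack: [-77, 1]
BINARY_OP + → -77 + 1 = -76. Stack: [-76]
STORE_FAST z → z=-76. Stack: []
LOAD_CONST → push 10. Stack: [10]
STORE_FAST t → t=10. Stack: []
LOAD_FAST_LOAD_FAST t,q → push 10,9. Stack: [10, 9]
BINARY_OP // → 10 // 9 = 1. Stack: [1]
STORE_FAST u → u=1. Stack: []
LOAD_FAST a → push 11. Stack: [11]
LOAD_CONST → push 12. Stack: [11, 12]
BINARY_OP * → 11 * 12 = 132. Stack: [132]
LOAD_FAST q → push 9. Stack: [132, 9]
BINARY_OP // → 132 // 9 = 14. Stack: [14]
STORE_FAST w → w=14. Stack: []
LOAD_FAST w → push 14. Stack: [14]
RETURN_VALUE → return 14.

14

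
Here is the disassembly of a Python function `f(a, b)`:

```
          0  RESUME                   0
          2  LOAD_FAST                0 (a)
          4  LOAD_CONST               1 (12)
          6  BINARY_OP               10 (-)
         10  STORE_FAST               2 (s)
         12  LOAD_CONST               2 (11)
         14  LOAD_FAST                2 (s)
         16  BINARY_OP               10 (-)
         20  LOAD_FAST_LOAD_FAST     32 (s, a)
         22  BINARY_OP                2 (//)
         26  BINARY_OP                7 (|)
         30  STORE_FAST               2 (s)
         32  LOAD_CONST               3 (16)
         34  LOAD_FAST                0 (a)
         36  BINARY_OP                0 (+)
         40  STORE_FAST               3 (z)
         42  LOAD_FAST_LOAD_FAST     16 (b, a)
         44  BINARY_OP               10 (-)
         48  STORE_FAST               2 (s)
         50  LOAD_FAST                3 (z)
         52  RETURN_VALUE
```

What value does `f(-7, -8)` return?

LOAD_FAST a → push -7. Stack: [-7]
LOAD_CONST → push 12. Stack: [-7, 12]
BINARY_OP - → -7 - 12 = -19. Stack: [-19]
STORE_FAST s → s=-19. Stack: []
LOAD_CONST → push 11. Stack: [11]
LOAD_FAST s → push -19. Stack: [11, -19]
BINARY_OP - → 11 - -19 = 30. Stack: [30]
LOAD_FAST_LOAD_FAST s,a → push -19,-7. Stack: [30, -19, -7]
BINARY_OP // → -19 // -7 = 2. Stack: [30, 2]
BINARY_OP | → 30 | 2 = 30. Stack: [30]
STORE_FAST s → s=30. Stack: []
LOAD_CONST → push 16. Stack: [16]
LOAD_FAST a → push -7. Stack: [16, -7]
BINARY_OP + → 16 + -7 = 9. Stack: [9]
STORE_FAST z → z=9. Stack: []
LOAD_FAST_LOAD_FAST b,a → push -8,-7. Stack: [-8, -7]
BINARY_OP - → -8 - -7 = -1. Stack: [-1]
STORE_FAST s → s=-1. Stack: []
LOAD_FAST z → push 9. Stack: [9]
RETURN_VALUE → return 9.

9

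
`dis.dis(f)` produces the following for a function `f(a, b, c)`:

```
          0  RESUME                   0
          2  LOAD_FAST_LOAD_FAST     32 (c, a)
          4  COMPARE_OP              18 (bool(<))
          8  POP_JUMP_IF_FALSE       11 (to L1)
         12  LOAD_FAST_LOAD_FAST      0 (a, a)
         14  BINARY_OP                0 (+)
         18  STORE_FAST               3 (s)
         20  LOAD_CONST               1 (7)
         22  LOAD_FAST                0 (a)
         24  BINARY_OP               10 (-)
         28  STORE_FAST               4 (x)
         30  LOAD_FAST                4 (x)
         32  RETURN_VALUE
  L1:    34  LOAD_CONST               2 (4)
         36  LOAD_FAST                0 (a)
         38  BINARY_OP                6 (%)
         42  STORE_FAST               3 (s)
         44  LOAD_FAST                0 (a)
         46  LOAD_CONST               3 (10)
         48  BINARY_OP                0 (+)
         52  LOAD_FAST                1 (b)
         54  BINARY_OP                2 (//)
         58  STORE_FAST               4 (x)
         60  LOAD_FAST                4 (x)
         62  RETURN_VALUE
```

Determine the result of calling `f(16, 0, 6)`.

-9

LOAD_FAST_LOAD_FAST c,a → push 6,16. Stack: [6, 16]
COMPARE_OP bool(<) → 6 vs 16 = True. Stack: [True]
POP_JUMP_IF_FALSE → pop True; no jump. Stack: []
LOAD_FAST_LOAD_FAST a,a → push 16,16. Stack: [16, 16]
BINARY_OP + → 16 + 16 = 32. Stack: [32]
STORE_FAST s → s=32. Stack: []
LOAD_CONST → push 7. Stack: [7]
LOAD_FAST a → push 16. Stack: [7, 16]
BINARY_OP - → 7 - 16 = -9. Stack: [-9]
STORE_FAST x → x=-9. Stack: []
LOAD_FAST x → push -9. Stack: [-9]
RETURN_VALUE → return -9.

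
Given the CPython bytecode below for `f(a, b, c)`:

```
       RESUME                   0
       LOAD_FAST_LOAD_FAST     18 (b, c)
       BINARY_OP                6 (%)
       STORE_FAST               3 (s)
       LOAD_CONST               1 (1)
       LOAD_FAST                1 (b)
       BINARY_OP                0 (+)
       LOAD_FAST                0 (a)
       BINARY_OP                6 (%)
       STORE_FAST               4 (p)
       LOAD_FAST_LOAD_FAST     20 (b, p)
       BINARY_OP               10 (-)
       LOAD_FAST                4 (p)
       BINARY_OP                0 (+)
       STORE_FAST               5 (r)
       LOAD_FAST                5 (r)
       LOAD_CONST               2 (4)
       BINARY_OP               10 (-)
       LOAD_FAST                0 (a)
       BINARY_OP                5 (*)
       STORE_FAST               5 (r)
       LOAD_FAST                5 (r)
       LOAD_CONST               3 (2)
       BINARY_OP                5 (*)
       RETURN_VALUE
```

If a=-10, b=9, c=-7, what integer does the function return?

LOAD_FAST_LOAD_FAST b,c → push 9,-7. Stack: [9, -7]
BINARY_OP % → 9 % -7 = -5. Stack: [-5]
STORE_FAST s → s=-5. Stack: []
LOAD_CONST → push 1. Stack: [1]
LOAD_FAST b → push 9. Stack: [1, 9]
BINARY_OP + → 1 + 9 = 10. Stack: [10]
LOAD_FAST a → push -10. Stack: [10, -10]
BINARY_OP % → 10 % -10 = 0. Stack: [0]
STORE_FAST p → p=0. Stack: []
LOAD_FAST_LOAD_FAST b,p → push 9,0. Stack: [9, 0]
BINARY_OP - → 9 - 0 = 9. Stack: [9]
LOAD_FAST p → push 0. Stack: [9, 0]
BINARY_OP + → 9 + 0 = 9. Stack: [9]
STORE_FAST r → r=9. Stack: []
LOAD_FAST r → push 9. Stack: [9]
LOAD_CONST → push 4. Stack: [9, 4]
BINARY_OP - → 9 - 4 = 5. Stack: [5]
LOAD_FAST a → push -10. Stack: [5, -10]
BINARY_OP * → 5 * -10 = -50. Stack: [-50]
STORE_FAST r → r=-50. Stack: []
LOAD_FAST r → push -50. Stack: [-50]
LOAD_CONST → push 2. Stack: [-50, 2]
BINARY_OP * → -50 * 2 = -100. Stack: [-100]
RETURN_VALUE → return -100.

-100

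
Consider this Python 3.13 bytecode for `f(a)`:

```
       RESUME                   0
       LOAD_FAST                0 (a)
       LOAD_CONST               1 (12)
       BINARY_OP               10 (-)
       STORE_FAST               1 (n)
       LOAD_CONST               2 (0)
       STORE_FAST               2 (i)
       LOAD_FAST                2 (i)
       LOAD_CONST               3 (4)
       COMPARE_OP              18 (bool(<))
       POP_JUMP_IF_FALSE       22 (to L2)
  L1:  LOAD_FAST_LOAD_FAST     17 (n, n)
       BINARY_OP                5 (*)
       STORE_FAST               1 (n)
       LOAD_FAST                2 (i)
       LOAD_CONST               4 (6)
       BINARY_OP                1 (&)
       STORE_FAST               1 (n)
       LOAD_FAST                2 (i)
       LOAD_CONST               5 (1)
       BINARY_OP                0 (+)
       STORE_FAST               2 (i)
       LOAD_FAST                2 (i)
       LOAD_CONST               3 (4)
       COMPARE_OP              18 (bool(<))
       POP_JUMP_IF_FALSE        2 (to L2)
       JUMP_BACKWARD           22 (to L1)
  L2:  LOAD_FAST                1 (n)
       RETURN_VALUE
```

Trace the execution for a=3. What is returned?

LOAD_FAST a → push 3
LOAD_CONST → push 12
BINARY_OP - → 3 - 12 = -9
STORE_FAST n → n=-9
LOAD_CONST → push 0
STORE_FAST i → i=0
LOAD_FAST i → push 0
LOAD_CONST → push 4
COMPARE_OP bool(<) → 0 vs 4 = True
POP_JUMP_IF_FALSE → pop True; no jump
LOAD_FAST_LOAD_FAST n,n → push -9,-9
BINARY_OP * → -9 * -9 = 81
STORE_FAST n → n=81
LOAD_FAST i → push 0
LOAD_CONST → push 6
BINARY_OP & → 0 & 6 = 0
STORE_FAST n → n=0
LOAD_FAST i → push 0
LOAD_CONST → push 1
BINARY_OP + → 0 + 1 = 1
STORE_FAST i → i=1
LOAD_FAST i → push 1
LOAD_CONST → push 4
COMPARE_OP bool(<) → 1 vs 4 = True
POP_JUMP_IF_FALSE → pop True; no jump
LOAD_FAST_LOAD_FAST n,n → push 0,0
BINARY_OP * → 0 * 0 = 0
STORE_FAST n → n=0
LOAD_FAST i → push 1
LOAD_CONST → push 6
BINARY_OP & → 1 & 6 = 0
STORE_FAST n → n=0
LOAD_FAST i → push 1
LOAD_CONST → push 1
BINARY_OP + → 1 + 1 = 2
STORE_FAST i → i=2
LOAD_FAST i → push 2
LOAD_CONST → push 4
COMPARE_OP bool(<) → 2 vs 4 = True
POP_JUMP_IF_FALSE → pop True; no jump
LOAD_FAST_LOAD_FAST n,n → push 0,0
BINARY_OP * → 0 * 0 = 0
STORE_FAST n → n=0
LOAD_FAST i → push 2
LOAD_CONST → push 6
BINARY_OP & → 2 & 6 = 2
STORE_FAST n → n=2
LOAD_FAST i → push 2
LOAD_CONST → push 1
BINARY_OP + → 2 + 1 = 3
STORE_FAST i → i=3
LOAD_FAST i → push 3
LOAD_CONST → push 4
COMPARE_OP bool(<) → 3 vs 4 = True
POP_JUMP_IF_FALSE → pop True; no jump
LOAD_FAST_LOAD_FAST n,n → push 2,2
BINARY_OP * → 2 * 2 = 4
STORE_FAST n → n=4
LOAD_FAST i → push 3
LOAD_CONST → push 6
BINARY_OP & → 3 & 6 = 2
STORE_FAST n → n=2
LOAD_FAST i → push 3
LOAD_CONST → push 1
BINARY_OP + → 3 + 1 = 4
STORE_FAST i → i=4
LOAD_FAST i → push 4
LOAD_CONST → push 4
COMPARE_OP bool(<) → 4 vs 4 = False
POP_JUMP_IF_FALSE → pop False; jump
LOAD_FAST n → push 2
RETURN_VALUE → return 2.

2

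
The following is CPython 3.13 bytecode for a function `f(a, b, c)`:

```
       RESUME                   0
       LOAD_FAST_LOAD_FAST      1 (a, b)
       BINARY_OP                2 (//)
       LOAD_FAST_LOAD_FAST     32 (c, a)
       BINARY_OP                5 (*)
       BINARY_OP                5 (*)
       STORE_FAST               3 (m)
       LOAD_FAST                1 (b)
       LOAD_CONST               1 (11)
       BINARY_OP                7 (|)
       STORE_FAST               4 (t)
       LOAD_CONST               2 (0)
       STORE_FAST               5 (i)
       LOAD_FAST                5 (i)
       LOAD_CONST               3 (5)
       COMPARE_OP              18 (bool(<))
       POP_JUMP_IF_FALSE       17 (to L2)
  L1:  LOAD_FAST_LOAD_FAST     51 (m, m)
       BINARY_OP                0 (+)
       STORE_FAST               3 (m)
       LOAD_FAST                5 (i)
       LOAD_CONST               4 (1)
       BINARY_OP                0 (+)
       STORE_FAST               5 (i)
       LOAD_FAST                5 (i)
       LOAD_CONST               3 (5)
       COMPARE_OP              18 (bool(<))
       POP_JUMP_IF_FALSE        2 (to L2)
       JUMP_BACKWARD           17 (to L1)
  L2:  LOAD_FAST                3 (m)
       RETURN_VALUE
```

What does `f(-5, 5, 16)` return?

2560

LOAD_FAST_LOAD_FAST a,b → push -5,5
BINARY_OP // → -5 // 5 = -1
LOAD_FAST_LOAD_FAST c,a → push 16,-5
BINARY_OP * → 16 * -5 = -80
BINARY_OP * → -1 * -80 = 80
STORE_FAST m → m=80
LOAD_FAST b → push 5
LOAD_CONST → push 11
BINARY_OP | → 5 | 11 = 15
STORE_FAST t → t=15
LOAD_CONST → push 0
STORE_FAST i → i=0
LOAD_FAST i → push 0
LOAD_CONST → push 5
COMPARE_OP bool(<) → 0 vs 5 = True
POP_JUMP_IF_FALSE → pop True; no jump
LOAD_FAST_LOAD_FAST m,m → push 80,80
BINARY_OP + → 80 + 80 = 160
STORE_FAST m → m=160
LOAD_FAST i → push 0
LOAD_CONST → push 1
BINARY_OP + → 0 + 1 = 1
STORE_FAST i → i=1
LOAD_FAST i → push 1
LOAD_CONST → push 5
COMPARE_OP bool(<) → 1 vs 5 = True
POP_JUMP_IF_FALSE → pop True; no jump
LOAD_FAST_LOAD_FAST m,m → push 160,160
BINARY_OP + → 160 + 160 = 320
STORE_FAST m → m=320
LOAD_FAST i → push 1
LOAD_CONST → push 1
BINARY_OP + → 1 + 1 = 2
STORE_FAST i → i=2
LOAD_FAST i → push 2
LOAD_CONST → push 5
COMPARE_OP bool(<) → 2 vs 5 = True
POP_JUMP_IF_FALSE → pop True; no jump
LOAD_FAST_LOAD_FAST m,m → push 320,320
BINARY_OP + → 320 + 320 = 640
STORE_FAST m → m=640
LOAD_FAST i → push 2
LOAD_CONST → push 1
BINARY_OP + → 2 + 1 = 3
STORE_FAST i → i=3
LOAD_FAST i → push 3
LOAD_CONST → push 5
COMPARE_OP bool(<) → 3 vs 5 = True
POP_JUMP_IF_FALSE → pop True; no jump
LOAD_FAST_LOAD_FAST m,m → push 640,640
BINARY_OP + → 640 + 640 = 1280
STORE_FAST m → m=1280
LOAD_FAST i → push 3
LOAD_CONST → push 1
BINARY_OP + → 3 + 1 = 4
STORE_FAST i → i=4
LOAD_FAST i → push 4
LOAD_CONST → push 5
COMPARE_OP bool(<) → 4 vs 5 = True
POP_JUMP_IF_FALSE → pop True; no jump
LOAD_FAST_LOAD_FAST m,m → push 1280,1280
BINARY_OP + → 1280 + 1280 = 2560
STORE_FAST m → m=2560
LOAD_FAST i → push 4
LOAD_CONST → push 1
BINARY_OP + → 4 + 1 = 5
STORE_FAST i → i=5
LOAD_FAST i → push 5
LOAD_CONST → push 5
COMPARE_OP bool(<) → 5 vs 5 = False
POP_JUMP_IF_FALSE → pop False; jump
LOAD_FAST m → push 2560
RETURN_VALUE → return 2560.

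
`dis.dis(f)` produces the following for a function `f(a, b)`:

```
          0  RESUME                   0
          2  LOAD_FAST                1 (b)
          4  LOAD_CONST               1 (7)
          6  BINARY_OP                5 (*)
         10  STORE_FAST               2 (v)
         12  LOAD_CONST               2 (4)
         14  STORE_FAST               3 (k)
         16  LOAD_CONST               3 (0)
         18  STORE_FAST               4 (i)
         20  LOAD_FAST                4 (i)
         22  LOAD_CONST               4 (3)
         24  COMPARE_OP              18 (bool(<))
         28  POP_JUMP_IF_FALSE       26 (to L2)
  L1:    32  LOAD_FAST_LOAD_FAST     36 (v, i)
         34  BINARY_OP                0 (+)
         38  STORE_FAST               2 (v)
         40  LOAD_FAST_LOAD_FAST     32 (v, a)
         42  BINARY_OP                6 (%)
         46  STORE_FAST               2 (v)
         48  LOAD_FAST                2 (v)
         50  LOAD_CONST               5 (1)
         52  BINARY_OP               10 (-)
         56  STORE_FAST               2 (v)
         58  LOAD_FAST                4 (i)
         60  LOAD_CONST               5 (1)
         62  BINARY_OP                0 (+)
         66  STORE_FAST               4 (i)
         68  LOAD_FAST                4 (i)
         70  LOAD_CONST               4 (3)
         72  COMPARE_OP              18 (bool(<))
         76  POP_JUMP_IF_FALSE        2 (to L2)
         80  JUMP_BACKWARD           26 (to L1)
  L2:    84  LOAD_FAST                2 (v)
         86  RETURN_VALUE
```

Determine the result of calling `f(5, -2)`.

1

LOAD_FAST b → push -2
LOAD_CONST → push 7
BINARY_OP * → -2 * 7 = -14
STORE_FAST v → v=-14
LOAD_CONST → push 4
STORE_FAST k → k=4
LOAD_CONST → push 0
STORE_FAST i → i=0
LOAD_FAST i → push 0
LOAD_CONST → push 3
COMPARE_OP bool(<) → 0 vs 3 = True
POP_JUMP_IF_FALSE → pop True; no jump
LOAD_FAST_LOAD_FAST v,i → push -14,0
BINARY_OP + → -14 + 0 = -14
STORE_FAST v → v=-14
LOAD_FAST_LOAD_FAST v,a → push -14,5
BINARY_OP % → -14 % 5 = 1
STORE_FAST v → v=1
LOAD_FAST v → push 1
LOAD_CONST → push 1
BINARY_OP - → 1 - 1 = 0
STORE_FAST v → v=0
LOAD_FAST i → push 0
LOAD_CONST → push 1
BINARY_OP + → 0 + 1 = 1
STORE_FAST i → i=1
LOAD_FAST i → push 1
LOAD_CONST → push 3
COMPARE_OP bool(<) → 1 vs 3 = True
POP_JUMP_IF_FALSE → pop True; no jump
LOAD_FAST_LOAD_FAST v,i → push 0,1
BINARY_OP + → 0 + 1 = 1
STORE_FAST v → v=1
LOAD_FAST_LOAD_FAST v,a → push 1,5
BINARY_OP % → 1 % 5 = 1
STORE_FAST v → v=1
LOAD_FAST v → push 1
LOAD_CONST → push 1
BINARY_OP - → 1 - 1 = 0
STORE_FAST v → v=0
LOAD_FAST i → push 1
LOAD_CONST → push 1
BINARY_OP + → 1 + 1 = 2
STORE_FAST i → i=2
LOAD_FAST i → push 2
LOAD_CONST → push 3
COMPARE_OP bool(<) → 2 vs 3 = True
POP_JUMP_IF_FALSE → pop True; no jump
LOAD_FAST_LOAD_FAST v,i → push 0,2
BINARY_OP + → 0 + 2 = 2
STORE_FAST v → v=2
LOAD_FAST_LOAD_FAST v,a → push 2,5
BINARY_OP % → 2 % 5 = 2
STORE_FAST v → v=2
LOAD_FAST v → push 2
LOAD_CONST → push 1
BINARY_OP - → 2 - 1 = 1
STORE_FAST v → v=1
LOAD_FAST i → push 2
LOAD_CONST → push 1
BINARY_OP + → 2 + 1 = 3
STORE_FAST i → i=3
LOAD_FAST i → push 3
LOAD_CONST → push 3
COMPARE_OP bool(<) → 3 vs 3 = False
POP_JUMP_IF_FALSE → pop False; jump
LOAD_FAST v → push 1
RETURN_VALUE → return 1.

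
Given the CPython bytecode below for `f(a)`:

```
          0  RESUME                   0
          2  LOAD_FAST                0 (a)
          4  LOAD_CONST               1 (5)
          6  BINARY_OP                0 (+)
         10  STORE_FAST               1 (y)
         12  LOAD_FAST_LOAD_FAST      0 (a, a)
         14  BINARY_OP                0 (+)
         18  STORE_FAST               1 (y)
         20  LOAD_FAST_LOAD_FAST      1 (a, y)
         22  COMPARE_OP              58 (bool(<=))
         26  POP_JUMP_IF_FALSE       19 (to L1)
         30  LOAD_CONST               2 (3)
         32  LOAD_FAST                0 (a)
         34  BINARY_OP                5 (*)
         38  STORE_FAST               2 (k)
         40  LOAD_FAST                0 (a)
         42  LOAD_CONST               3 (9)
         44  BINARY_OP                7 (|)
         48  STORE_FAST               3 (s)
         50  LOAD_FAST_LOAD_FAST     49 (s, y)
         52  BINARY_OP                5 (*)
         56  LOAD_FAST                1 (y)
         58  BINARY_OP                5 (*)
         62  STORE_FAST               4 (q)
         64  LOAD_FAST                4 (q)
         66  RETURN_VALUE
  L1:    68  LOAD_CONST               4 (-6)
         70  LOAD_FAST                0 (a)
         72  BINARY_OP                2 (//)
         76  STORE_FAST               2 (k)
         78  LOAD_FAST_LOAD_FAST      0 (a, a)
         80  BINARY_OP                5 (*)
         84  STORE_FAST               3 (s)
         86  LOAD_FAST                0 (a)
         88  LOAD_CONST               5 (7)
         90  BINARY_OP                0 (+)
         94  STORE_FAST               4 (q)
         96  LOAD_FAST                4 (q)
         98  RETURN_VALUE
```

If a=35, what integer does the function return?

210700

LOAD_FAST a → push 35. Stack: [35]
LOAD_CONST → push 5. Stack: [35, 5]
BINARY_OP + → 35 + 5 = 40. Stack: [40]
STORE_FAST y → y=40. Stack: []
LOAD_FAST_LOAD_FAST a,a → push 35,35. Stack: [35, 35]
BINARY_OP + → 35 + 35 = 70. Stack: [70]
STORE_FAST y → y=70. Stack: []
LOAD_FAST_LOAD_FAST a,y → push 35,70. Stack: [35, 70]
COMPARE_OP bool(<=) → 35 vs 70 = True. Stack: [True]
POP_JUMP_IF_FALSE → pop True; no jump. Stack: []
LOAD_CONST → push 3. Stack: [3]
LOAD_FAST a → push 35. Stack: [3, 35]
BINARY_OP * → 3 * 35 = 105. Stack: [105]
STORE_FAST k → k=105. Stack: []
LOAD_FAST a → push 35. Stack: [35]
LOAD_CONST → push 9. Stack: [35, 9]
BINARY_OP | → 35 | 9 = 43. Stack: [43]
STORE_FAST s → s=43. Stack: []
LOAD_FAST_LOAD_FAST s,y → push 43,70. Stack: [43, 70]
BINARY_OP * → 43 * 70 = 3010. Stack: [3010]
LOAD_FAST y → push 70. Stack: [3010, 70]
BINARY_OP * → 3010 * 70 = 210700. Stack: [210700]
STORE_FAST q → q=210700. Stack: []
LOAD_FAST q → push 210700. Stack: [210700]
RETURN_VALUE → return 210700.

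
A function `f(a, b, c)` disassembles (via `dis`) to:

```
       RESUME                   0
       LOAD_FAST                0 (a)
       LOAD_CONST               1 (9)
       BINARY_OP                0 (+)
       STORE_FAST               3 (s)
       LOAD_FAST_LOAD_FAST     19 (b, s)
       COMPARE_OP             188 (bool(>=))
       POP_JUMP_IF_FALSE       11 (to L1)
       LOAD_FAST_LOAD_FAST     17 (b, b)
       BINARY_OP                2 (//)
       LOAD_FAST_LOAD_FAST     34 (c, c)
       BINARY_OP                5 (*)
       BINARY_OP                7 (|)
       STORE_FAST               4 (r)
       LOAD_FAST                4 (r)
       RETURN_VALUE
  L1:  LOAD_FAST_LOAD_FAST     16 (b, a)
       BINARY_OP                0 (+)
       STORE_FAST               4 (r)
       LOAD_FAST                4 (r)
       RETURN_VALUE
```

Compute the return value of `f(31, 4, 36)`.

LOAD_FAST a → push 31. Stack: [31]
LOAD_CONST → push 9. Stack: [31, 9]
BINARY_OP + → 31 + 9 = 40. Stack: [40]
STORE_FAST s → s=40. Stack: []
LOAD_FAST_LOAD_FAST b,s → push 4,40. Stack: [4, 40]
COMPARE_OP bool(>=) → 4 vs 40 = False. Stack: [False]
POP_JUMP_IF_FALSE → pop False; jump. Stack: []
LOAD_FAST_LOAD_FAST b,a → push 4,31. Stack: [4, 31]
BINARY_OP + → 4 + 31 = 35. Stack: [35]
STORE_FAST r → r=35. Stack: []
LOAD_FAST r → push 35. Stack: [35]
RETURN_VALUE → return 35.

35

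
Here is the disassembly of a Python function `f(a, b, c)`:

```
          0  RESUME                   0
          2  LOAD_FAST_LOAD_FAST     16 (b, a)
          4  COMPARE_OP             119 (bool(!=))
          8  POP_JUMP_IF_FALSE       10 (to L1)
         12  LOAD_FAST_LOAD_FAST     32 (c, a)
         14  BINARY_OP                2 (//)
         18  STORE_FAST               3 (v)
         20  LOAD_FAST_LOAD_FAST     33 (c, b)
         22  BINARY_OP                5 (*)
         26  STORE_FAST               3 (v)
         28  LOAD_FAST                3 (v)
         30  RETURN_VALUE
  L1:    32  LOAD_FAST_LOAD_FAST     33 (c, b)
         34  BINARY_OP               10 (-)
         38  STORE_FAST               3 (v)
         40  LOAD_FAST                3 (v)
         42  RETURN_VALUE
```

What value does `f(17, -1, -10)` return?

10

LOAD_FAST_LOAD_FAST b,a → push -1,17. Stack: [-1, 17]
COMPARE_OP bool(!=) → -1 vs 17 = True. Stack: [True]
POP_JUMP_IF_FALSE → pop True; no jump. Stack: []
LOAD_FAST_LOAD_FAST c,a → push -10,17. Stack: [-10, 17]
BINARY_OP // → -10 // 17 = -1. Stack: [-1]
STORE_FAST v → v=-1. Stack: []
LOAD_FAST_LOAD_FAST c,b → push -10,-1. Stack: [-10, -1]
BINARY_OP * → -10 * -1 = 10. Stack: [10]
STORE_FAST v → v=10. Stack: []
LOAD_FAST v → push 10. Stack: [10]
RETURN_VALUE → return 10.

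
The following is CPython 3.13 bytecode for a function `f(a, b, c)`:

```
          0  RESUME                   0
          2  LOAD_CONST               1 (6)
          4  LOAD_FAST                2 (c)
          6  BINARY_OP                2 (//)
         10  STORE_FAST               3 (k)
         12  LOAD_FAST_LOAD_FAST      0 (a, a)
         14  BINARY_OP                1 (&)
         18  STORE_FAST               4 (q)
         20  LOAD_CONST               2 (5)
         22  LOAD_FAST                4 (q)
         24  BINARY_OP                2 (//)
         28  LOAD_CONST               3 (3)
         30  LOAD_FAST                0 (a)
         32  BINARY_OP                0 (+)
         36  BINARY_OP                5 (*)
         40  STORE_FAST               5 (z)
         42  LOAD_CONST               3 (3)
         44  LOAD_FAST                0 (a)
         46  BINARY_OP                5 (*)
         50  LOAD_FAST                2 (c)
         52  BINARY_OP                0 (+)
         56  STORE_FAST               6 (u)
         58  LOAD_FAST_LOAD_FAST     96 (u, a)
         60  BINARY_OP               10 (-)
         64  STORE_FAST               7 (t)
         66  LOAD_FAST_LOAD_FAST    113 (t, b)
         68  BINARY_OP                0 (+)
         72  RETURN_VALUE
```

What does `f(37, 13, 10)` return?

97

LOAD_CONST → push 6. Stack: [6]
LOAD_FAST c → push 10. Stack: [6, 10]
BINARY_OP // → 6 // 10 = 0. Stack: [0]
STORE_FAST k → k=0. Stack: []
LOAD_FAST_LOAD_FAST a,a → push 37,37. Stack: [37, 37]
BINARY_OP & → 37 & 37 = 37. Stack: [37]
STORE_FAST q → q=37. Stack: []
LOAD_CONST → push 5. Stack: [5]
LOAD_FAST q → push 37. Stack: [5, 37]
BINARY_OP // → 5 // 37 = 0. Stack: [0]
LOAD_CONST → push 3. Stack: [0, 3]
LOAD_FAST a → push 37. Stack: [0, 3, 37]
BINARY_OP + → 3 + 37 = 40. Stack: [0, 40]
BINARY_OP * → 0 * 40 = 0. Stack: [0]
STORE_FAST z → z=0. Stack: []
LOAD_CONST → push 3. Stack: [3]
LOAD_FAST a → push 37. Stack: [3, 37]
BINARY_OP * → 3 * 37 = 111. Stack: [111]
LOAD_FAST c → push 10. Stack: [111, 10]
BINARY_OP + → 111 + 10 = 121. Stack: [121]
STORE_FAST u → u=121. Stack: []
LOAD_FAST_LOAD_FAST u,a → push 121,37. Stack: [121, 37]
BINARY_OP - → 121 - 37 = 84. Stack: [84]
STORE_FAST t → t=84. Stack: []
LOAD_FAST_LOAD_FAST t,b → push 84,13. Stack: [84, 13]
BINARY_OP + → 84 + 13 = 97. Stack: [97]
RETURN_VALUE → return 97.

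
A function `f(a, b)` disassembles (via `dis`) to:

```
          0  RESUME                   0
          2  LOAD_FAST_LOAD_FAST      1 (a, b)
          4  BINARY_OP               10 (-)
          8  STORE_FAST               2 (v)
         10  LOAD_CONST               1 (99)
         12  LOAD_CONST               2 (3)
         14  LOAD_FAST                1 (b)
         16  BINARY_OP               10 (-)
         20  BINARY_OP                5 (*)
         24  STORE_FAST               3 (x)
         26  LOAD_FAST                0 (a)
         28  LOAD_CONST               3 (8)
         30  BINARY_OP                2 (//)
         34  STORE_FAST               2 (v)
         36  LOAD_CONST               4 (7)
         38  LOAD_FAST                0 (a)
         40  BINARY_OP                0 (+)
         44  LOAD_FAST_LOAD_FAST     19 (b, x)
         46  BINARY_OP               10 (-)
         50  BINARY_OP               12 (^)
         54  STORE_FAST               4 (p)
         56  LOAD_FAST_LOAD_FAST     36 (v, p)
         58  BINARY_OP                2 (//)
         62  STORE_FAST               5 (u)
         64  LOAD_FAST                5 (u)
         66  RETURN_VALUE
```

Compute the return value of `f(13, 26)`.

LOAD_FAST_LOAD_FAST a,b → push 13,26. Stack: [13, 26]
BINARY_OP - → 13 - 26 = -13. Stack: [-13]
STORE_FAST v → v=-13. Stack: []
LOAD_CONST → push 99. Stack: [99]
LOAD_CONST → push 3. Stack: [99, 3]
LOAD_FAST b → push 26. Stack: [99, 3, 26]
BINARY_OP - → 3 - 26 = -23. Stack: [99, -23]
BINARY_OP * → 99 * -23 = -2277. Stack: [-2277]
STORE_FAST x → x=-2277. Stack: []
LOAD_FAST a → push 13. Stack: [13]
LOAD_CONST → push 8. Stack: [13, 8]
BINARY_OP // → 13 // 8 = 1. Stack: [1]
STORE_FAST v → v=1. Stack: []
LOAD_CONST → push 7. Stack: [7]
LOAD_FAST a → push 13. Stack: [7, 13]
BINARY_OP + → 7 + 13 = 20. Stack: [20]
LOAD_FAST_LOAD_FAST b,x → push 26,-2277. Stack: [20, 26, -2277]
BINARY_OP - → 26 - -2277 = 2303. Stack: [20, 2303]
BINARY_OP ^ → 20 ^ 2303 = 2283. Stack: [2283]
STORE_FAST p → p=2283. Stack: []
LOAD_FAST_LOAD_FAST v,p → push 1,2283. Stack: [1, 2283]
BINARY_OP // → 1 // 2283 = 0. Stack: [0]
STORE_FAST u → u=0. Stack: []
LOAD_FAST u → push 0. Stack: [0]
RETURN_VALUE → return 0.

0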